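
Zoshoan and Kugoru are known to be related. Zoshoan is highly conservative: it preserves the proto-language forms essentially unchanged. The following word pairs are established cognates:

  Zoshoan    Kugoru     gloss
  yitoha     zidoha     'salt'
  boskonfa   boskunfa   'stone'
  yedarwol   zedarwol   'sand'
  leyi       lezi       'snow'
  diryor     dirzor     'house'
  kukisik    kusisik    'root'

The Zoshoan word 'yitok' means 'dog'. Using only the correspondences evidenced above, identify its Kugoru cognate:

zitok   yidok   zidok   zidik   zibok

yitoha ~ zidoha — Zoshoan y corresponds to Kugoru z word-initially before a front vowel.
yitoha ~ zidoha — Zoshoan t corresponds to Kugoru d between vowels (before a back vowel).
Applying these to Zoshoan 'yitok':
  yitok → zitok   (y→z word-initially before a front vowel)
  zitok → zidok   (t→d between vowels (before a back vowel))
So the Kugoru cognate is 'zidok'.

zidok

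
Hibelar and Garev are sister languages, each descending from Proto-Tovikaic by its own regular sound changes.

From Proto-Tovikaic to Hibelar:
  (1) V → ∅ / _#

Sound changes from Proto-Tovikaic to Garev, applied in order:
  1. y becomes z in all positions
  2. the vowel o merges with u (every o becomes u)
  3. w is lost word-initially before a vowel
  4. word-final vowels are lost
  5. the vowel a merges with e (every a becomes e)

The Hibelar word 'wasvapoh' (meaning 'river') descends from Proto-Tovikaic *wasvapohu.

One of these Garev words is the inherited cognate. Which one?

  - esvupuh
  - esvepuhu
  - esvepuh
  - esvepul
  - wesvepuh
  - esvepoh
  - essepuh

esvepuh

Garev: start from *wasvapohu.
  rule 1: no change — wasvapohu
  rule 2 (vowel merger): wasvapohu → wasvapuhu
  rule 3 (glide loss): wasvapuhu → asvapuhu
  rule 4 (apocope): asvapuhu → asvapuh
  rule 5 (vowel merger): asvapuh → esvepuh
  ⇒ Garev esvepuh
Only 'esvepuh' matches the regular Garev development of *wasvapohu.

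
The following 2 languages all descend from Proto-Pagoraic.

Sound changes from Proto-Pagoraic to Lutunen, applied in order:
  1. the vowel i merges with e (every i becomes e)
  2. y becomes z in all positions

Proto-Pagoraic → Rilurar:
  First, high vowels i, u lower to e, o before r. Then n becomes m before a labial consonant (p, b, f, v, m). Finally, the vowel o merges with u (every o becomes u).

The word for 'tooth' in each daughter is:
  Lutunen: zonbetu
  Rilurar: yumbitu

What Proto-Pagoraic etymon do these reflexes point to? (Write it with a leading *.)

*yonbitu

Position 2: Lutunen has o, Rilurar has u. Lutunen preserves o here (none of its changes turn any other segment into o), so the proto-segment is *o.
Position 1: Lutunen has z, Rilurar has y. Rilurar preserves y here (none of its changes turn any other segment into y), so the proto-segment is *y.
Position 3: Lutunen has n, Rilurar has m. Lutunen preserves n here (none of its changes turn any other segment into n), so the proto-segment is *n.
This points to *yonbitu. Verify forward in each daughter:
Lutunen: *yonbitu > yonbetu > zonbetu  (by vowel merger, unconditioned shift)
Rilurar: start from *yonbitu.
  rule 1: no change — yonbitu
  rule 2 (nasal place assimilation): yonbitu → yombitu
  rule 3 (vowel merger): yombitu → yumbitu
  ⇒ Rilurar yumbitu
No other proto-form is consistent with every reflex, so the reconstruction is *yonbitu.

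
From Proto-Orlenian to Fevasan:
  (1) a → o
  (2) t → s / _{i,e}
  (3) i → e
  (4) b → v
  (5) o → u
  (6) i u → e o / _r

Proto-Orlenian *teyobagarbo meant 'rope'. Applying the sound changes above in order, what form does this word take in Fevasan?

seyuvugorvu

Fevasan: *teyobagarbo
  teyobagarbo → teyobogorbo   [vowel merger]
  teyobogorbo → seyobogorbo   [palatalisation]
  seyobogorbo (rule 3 does not apply)
  seyobogorbo → seyovogorvo   [unconditioned shift]
  seyovogorvo → seyuvugurvu   [vowel merger]
  seyuvugurvu → seyuvugorvu   [pre-rhotic lowering]
  giving Fevasan seyuvugorvu.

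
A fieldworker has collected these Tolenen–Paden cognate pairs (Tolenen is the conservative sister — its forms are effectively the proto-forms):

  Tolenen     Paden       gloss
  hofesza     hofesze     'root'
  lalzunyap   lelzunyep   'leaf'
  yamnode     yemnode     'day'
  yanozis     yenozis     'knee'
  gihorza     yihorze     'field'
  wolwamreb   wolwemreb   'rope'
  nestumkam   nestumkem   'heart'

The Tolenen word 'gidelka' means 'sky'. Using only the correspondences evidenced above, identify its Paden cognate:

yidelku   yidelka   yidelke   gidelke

yidelke

gihorza ~ yihorze — Tolenen g corresponds to Paden y word-initially before a front vowel.
hofesza ~ hofesze, gihorza ~ yihorze — Tolenen a corresponds to Paden e word-finally.
Applying these to Tolenen 'gidelka':
  gidelka → yidelka   (g→y word-initially before a front vowel)
  yidelka → yidelke   (a→e word-finally)
So the Paden cognate is 'yidelke'.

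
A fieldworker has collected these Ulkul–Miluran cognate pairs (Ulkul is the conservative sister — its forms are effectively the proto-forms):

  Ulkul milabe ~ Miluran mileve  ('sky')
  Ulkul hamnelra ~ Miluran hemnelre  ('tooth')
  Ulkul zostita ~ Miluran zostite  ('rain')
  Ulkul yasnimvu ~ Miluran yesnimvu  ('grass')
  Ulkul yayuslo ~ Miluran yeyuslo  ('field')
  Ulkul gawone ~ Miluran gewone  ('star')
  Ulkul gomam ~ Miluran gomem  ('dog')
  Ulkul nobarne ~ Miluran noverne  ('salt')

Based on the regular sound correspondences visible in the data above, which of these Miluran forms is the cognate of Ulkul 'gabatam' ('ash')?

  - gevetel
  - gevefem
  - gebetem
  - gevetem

milabe ~ mileve — Ulkul a corresponds to Miluran e after a consonant, before a labial obstruent.
nobarne ~ noverne — Ulkul b corresponds to Miluran v between vowels (before a back vowel).
yasnimvu ~ yesnimvu, yayuslo ~ yeyuslo — Ulkul a corresponds to Miluran e after a consonant, before a consonant other than r, m, n, p, b, f, v.
hamnelra ~ hemnelre, gomam ~ gomem — Ulkul a corresponds to Miluran e after a consonant, before a nasal.
Applying these to Ulkul 'gabatam':
  gabatam → gebatam   (a→e after a consonant, before a labial obstruent)
  gebatam → gevatam   (b→v between vowels (before a back vowel))
  gevatam → gevetam   (a→e after a consonant, before a consonant other than r, m, n, p, b, f, v)
  gevetam → gevetem   (a→e after a consonant, before a nasal)
So the Miluran cognate is 'gevetem'.

gevetem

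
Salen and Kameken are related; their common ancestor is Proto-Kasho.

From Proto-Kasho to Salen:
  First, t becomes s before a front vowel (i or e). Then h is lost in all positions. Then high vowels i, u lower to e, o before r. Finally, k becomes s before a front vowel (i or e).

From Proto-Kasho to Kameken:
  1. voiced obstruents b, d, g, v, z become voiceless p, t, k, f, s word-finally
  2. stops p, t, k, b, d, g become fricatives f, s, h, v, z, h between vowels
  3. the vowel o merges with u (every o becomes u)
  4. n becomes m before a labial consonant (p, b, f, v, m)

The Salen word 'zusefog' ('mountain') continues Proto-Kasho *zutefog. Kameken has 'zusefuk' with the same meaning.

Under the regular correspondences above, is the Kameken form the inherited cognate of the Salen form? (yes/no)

Derive the expected Kameken reflex of *zutefog:
Kameken: start from *zutefog.
  rule 1 (final devoicing): zutefog → zutefok
  rule 2 (intervocalic lenition): zutefok → zusefok
  rule 3 (vowel merger): zusefok → zusefuk
  rule 4: no change — zusefuk
  ⇒ Kameken zusefuk
Kameken 'zusefuk' matches the regular reflex exactly, so the pair is cognate.

yes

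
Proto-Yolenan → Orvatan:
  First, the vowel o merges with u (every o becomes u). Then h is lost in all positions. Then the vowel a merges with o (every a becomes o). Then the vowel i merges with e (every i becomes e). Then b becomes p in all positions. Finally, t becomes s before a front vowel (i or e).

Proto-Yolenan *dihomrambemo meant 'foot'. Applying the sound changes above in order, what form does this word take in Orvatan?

deumrompemu

Orvatan: *dihomrambemo > dihumrambemu > diumrambemu > diumrombemu > deumrombemu > deumrompemu  (by vowel merger, h-loss, vowel merger, vowel merger, unconditioned shift)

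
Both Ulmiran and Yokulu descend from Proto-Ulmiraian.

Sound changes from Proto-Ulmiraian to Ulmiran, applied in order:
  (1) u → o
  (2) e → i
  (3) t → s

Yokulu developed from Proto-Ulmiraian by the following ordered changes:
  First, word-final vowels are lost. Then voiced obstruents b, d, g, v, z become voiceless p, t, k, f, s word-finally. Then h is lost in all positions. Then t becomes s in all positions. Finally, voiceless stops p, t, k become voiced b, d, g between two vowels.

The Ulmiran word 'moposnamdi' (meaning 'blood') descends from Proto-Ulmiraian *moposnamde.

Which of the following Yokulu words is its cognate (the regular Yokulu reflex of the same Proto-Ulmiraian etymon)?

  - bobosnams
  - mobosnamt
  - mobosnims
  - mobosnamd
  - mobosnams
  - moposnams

mobosnams

Yokulu: *moposnamde
  moposnamde → moposnamd   [apocope]
  moposnamd → moposnamt   [final devoicing]
  moposnamt (rule 3 does not apply)
  moposnamt → moposnams   [unconditioned shift]
  moposnams → mobosnams   [intervocalic voicing]
  giving Yokulu mobosnams.
Among the options, 'mobosnams' alone shows every Yokulu change applied in order.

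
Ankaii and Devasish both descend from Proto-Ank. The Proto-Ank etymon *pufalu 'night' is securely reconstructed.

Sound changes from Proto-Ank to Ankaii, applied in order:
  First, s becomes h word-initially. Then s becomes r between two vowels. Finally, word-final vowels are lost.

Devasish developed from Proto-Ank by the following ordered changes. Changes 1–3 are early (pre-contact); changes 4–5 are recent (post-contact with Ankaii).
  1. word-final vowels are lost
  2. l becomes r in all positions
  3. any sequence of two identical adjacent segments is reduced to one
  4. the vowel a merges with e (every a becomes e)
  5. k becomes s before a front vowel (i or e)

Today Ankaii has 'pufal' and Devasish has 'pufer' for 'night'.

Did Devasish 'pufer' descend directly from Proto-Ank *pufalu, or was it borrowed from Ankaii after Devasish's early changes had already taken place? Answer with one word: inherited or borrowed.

If inherited, *pufalu would pass through all of Devasish's changes:
Devasish: *pufalu > pufal > pufar > pufer  (by apocope, unconditioned shift, vowel merger)
If borrowed from Ankaii 'pufal' after the early changes, it would undergo only the recent ones:
  rule 4 (vowel merger): pufal → pufel
  rule 5 (palatalisation): no change (pufel)
  ⇒ as a loan: pufel
Devasish 'pufer' matches the inherited outcome exactly, so it is an inherited cognate, not a loan.

inherited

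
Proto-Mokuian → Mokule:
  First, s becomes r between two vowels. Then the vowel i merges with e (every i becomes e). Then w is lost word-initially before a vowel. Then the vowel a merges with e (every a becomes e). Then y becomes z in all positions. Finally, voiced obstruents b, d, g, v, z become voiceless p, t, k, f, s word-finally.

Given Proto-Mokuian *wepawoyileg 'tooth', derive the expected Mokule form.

Mokule: start from *wepawoyileg.
  rule 1: no change — wepawoyileg
  rule 2 (vowel merger): wepawoyileg → wepawoyeleg
  rule 3 (glide loss): wepawoyeleg → epawoyeleg
  rule 4 (vowel merger): epawoyeleg → epewoyeleg
  rule 5 (unconditioned shift): epewoyeleg → epewozeleg
  rule 6 (final devoicing): epewozeleg → epewozelek
  ⇒ Mokule epewozelek

epewozelek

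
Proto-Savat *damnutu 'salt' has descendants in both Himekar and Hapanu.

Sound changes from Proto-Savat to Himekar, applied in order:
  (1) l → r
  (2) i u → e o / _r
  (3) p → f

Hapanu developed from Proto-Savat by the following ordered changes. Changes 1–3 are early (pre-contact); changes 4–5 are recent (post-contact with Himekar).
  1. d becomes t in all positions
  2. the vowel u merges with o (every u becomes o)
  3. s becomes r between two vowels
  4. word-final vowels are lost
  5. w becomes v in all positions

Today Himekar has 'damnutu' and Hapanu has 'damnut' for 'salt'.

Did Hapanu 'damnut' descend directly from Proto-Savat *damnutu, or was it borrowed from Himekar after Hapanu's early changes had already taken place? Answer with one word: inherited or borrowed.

If inherited, *damnutu would pass through all of Hapanu's changes:
Hapanu: start from *damnutu.
  rule 1 (unconditioned shift): damnutu → tamnutu
  rule 2 (vowel merger): tamnutu → tamnoto
  rule 3: no change — tamnoto
  rule 4 (apocope): tamnoto → tamnot
  rule 5: no change — tamnot
  ⇒ Hapanu tamnot
If borrowed from Himekar 'damnutu' after the early changes, it would undergo only the recent ones:
  rule 4 (apocope): damnutu → damnut
  rule 5 (unconditioned shift): no change (damnut)
  ⇒ as a loan: damnut
Hapanu 'damnut' matches the loan outcome 'damnut', not the inherited 'tamnot' — it skipped the early Hapanu changes, so it was borrowed from Himekar.

borrowed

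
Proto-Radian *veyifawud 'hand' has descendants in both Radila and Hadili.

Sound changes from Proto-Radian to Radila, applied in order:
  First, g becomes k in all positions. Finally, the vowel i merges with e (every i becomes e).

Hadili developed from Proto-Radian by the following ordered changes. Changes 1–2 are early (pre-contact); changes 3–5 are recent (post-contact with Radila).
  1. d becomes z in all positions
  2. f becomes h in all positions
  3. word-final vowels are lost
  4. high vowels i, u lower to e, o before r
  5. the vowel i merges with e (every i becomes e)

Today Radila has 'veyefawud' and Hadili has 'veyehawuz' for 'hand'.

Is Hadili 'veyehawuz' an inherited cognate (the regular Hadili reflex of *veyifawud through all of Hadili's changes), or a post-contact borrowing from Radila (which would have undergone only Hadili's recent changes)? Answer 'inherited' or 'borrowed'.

inherited

If inherited, *veyifawud would pass through all of Hadili's changes:
Hadili: *veyifawud
  veyifawud → veyifawuz   [unconditioned shift]
  veyifawuz → veyihawuz   [unconditioned shift]
  veyihawuz (rule 3 does not apply)
  veyihawuz (rule 4 does not apply)
  veyihawuz → veyehawuz   [vowel merger]
  giving Hadili veyehawuz.
If borrowed from Radila 'veyefawud' after the early changes, it would undergo only the recent ones:
  rule 3 (apocope): no change (veyefawud)
  rule 4 (pre-rhotic lowering): no change (veyefawud)
  rule 5 (vowel merger): no change (veyefawud)
  ⇒ as a loan: veyefawud
Hadili 'veyehawuz' matches the inherited outcome exactly, so it is an inherited cognate, not a loan.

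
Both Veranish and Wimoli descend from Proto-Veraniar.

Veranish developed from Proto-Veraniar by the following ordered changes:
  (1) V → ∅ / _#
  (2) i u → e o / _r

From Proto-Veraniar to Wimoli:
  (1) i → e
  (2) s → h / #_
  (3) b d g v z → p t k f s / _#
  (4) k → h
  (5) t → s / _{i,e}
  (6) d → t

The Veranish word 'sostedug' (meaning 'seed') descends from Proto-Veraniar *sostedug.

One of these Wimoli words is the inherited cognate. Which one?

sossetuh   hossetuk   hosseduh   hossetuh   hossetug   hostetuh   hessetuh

Wimoli: *sostedug > hostedug > hosteduk > hosteduh > hosseduh > hossetuh  (by debuccalisation, final devoicing, unconditioned shift, palatalisation, unconditioned shift)

hossetuh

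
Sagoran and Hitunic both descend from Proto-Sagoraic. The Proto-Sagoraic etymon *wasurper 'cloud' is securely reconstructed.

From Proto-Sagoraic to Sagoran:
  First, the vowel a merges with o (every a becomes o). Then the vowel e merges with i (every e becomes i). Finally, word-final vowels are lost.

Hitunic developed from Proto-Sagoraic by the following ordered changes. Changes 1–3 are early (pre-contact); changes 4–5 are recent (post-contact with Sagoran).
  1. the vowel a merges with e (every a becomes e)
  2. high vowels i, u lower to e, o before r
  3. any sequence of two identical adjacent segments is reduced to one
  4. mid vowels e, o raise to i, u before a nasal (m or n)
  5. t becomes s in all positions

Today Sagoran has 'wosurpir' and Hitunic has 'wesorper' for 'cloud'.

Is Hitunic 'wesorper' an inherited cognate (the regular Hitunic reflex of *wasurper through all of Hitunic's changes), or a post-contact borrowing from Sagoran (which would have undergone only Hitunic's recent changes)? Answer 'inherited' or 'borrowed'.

inherited

If inherited, *wasurper would pass through all of Hitunic's changes:
Hitunic: start from *wasurper.
  rule 1 (vowel merger): wasurper → wesurper
  rule 2 (pre-rhotic lowering): wesurper → wesorper
  rule 3: no change — wesorper
  rule 4: no change — wesorper
  rule 5: no change — wesorper
  ⇒ Hitunic wesorper
If borrowed from Sagoran 'wosurpir' after the early changes, it would undergo only the recent ones:
  rule 4 (pre-nasal raising): no change (wosurpir)
  rule 5 (unconditioned shift): no change (wosurpir)
  ⇒ as a loan: wosurpir
Hitunic 'wesorper' matches the inherited outcome exactly, so it is an inherited cognate, not a loan.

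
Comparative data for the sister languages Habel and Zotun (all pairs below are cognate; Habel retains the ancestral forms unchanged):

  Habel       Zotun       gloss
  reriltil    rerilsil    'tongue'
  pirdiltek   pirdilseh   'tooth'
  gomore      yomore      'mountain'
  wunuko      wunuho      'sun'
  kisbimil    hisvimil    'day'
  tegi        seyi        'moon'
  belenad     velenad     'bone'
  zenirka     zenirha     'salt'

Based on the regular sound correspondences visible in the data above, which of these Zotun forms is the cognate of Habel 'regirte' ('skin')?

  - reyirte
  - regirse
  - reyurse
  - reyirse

reyirse

tegi ~ seyi — Habel g corresponds to Zotun y between vowels (before a front vowel).
pirdiltek ~ pirdilseh — Habel t corresponds to Zotun s after a consonant, before a front vowel.
Applying these to Habel 'regirte':
  regirte → reyirte   (g→y between vowels (before a front vowel))
  reyirte → reyirse   (t→s after a consonant, before a front vowel)
So the Zotun cognate is 'reyirse'.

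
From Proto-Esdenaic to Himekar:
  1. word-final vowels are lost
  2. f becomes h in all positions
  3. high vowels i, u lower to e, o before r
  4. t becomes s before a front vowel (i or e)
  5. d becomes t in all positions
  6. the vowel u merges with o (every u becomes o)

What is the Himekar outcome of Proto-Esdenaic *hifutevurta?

hihosevort

Himekar: *hifutevurta
  hifutevurta → hifutevurt   [apocope]
  hifutevurt → hihutevurt   [unconditioned shift]
  hihutevurt → hihutevort   [pre-rhotic lowering]
  hihutevort → hihusevort   [palatalisation]
  hihusevort (rule 5 does not apply)
  hihusevort → hihosevort   [vowel merger]
  giving Himekar hihosevort.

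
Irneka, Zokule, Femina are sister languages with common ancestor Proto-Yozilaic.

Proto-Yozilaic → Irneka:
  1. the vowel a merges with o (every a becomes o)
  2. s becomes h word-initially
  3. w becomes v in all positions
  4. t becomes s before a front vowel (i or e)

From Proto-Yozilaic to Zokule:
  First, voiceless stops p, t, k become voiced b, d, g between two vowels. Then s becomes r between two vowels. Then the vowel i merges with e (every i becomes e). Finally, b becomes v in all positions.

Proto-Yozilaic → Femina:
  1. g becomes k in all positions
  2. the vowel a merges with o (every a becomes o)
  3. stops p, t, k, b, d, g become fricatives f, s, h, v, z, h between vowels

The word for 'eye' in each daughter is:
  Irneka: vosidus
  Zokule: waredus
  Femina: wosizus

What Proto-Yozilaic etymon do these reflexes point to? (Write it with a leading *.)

*wasidus

Position 2: Irneka has o, Zokule has a, Femina has o. Zokule preserves a here (none of its changes turn any other segment into a), so the proto-segment is *a.
Position 4: Irneka has i, Zokule has e, Femina has i. Irneka preserves i here (none of its changes turn any other segment into i), so the proto-segment is *i.
Verify the candidate proto-form against each daughter:
Irneka: *wasidus
  wasidus → wosidus   [vowel merger]
  wosidus (rule 2 does not apply)
  wosidus → vosidus   [unconditioned shift]
  vosidus (rule 4 does not apply)
  giving Irneka vosidus.
Zokule: *wasidus > waridus > waredus  (by rhotacism, vowel merger)
Femina: start from *wasidus.
  rule 1: no change — wasidus
  rule 2 (vowel merger): wasidus → wosidus
  rule 3 (intervocalic lenition): wosidus → wosizus
  ⇒ Femina wosizus
No other proto-form is consistent with every reflex, so the reconstruction is *wasidus.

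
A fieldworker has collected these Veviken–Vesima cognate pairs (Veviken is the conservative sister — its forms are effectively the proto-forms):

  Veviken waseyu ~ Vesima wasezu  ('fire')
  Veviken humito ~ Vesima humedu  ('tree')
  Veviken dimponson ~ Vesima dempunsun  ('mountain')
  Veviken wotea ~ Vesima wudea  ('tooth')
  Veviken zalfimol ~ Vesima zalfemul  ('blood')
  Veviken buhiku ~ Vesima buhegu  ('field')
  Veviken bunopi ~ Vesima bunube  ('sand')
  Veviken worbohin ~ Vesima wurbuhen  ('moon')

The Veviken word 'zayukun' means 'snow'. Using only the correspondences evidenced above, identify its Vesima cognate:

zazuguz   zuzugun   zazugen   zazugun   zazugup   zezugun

waseyu ~ wasezu — Veviken y corresponds to Vesima z between vowels (before a back vowel).
buhiku ~ buhegu — Veviken k corresponds to Vesima g between vowels (before a back vowel).
Applying these to Veviken 'zayukun':
  zayukun → zazukun   (y→z between vowels (before a back vowel))
  zazukun → zazugun   (k→g between vowels (before a back vowel))
So the Vesima cognate is 'zazugun'.

zazugun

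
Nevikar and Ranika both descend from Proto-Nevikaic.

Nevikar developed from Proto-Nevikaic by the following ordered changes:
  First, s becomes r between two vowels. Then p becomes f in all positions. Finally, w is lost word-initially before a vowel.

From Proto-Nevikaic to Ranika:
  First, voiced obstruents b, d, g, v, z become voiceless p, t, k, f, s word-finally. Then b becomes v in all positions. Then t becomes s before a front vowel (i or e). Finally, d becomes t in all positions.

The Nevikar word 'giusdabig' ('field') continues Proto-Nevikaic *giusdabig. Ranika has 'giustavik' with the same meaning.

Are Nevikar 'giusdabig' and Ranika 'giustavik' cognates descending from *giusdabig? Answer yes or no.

Derive the expected Ranika reflex of *giusdabig:
Ranika: *giusdabig
  giusdabig → giusdabik   [final devoicing]
  giusdabik → giusdavik   [unconditioned shift]
  giusdavik (rule 3 does not apply)
  giusdavik → giustavik   [unconditioned shift]
  giving Ranika giustavik.
Ranika 'giustavik' matches the regular reflex exactly, so the pair is cognate.

yes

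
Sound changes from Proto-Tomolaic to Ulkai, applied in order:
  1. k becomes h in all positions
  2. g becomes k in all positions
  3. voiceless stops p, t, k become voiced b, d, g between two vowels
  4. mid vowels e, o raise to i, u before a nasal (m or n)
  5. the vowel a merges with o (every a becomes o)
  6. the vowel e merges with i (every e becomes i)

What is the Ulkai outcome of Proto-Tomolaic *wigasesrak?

Ulkai: *wigasesrak
  wigasesrak → wigasesrah   [unconditioned shift]
  wigasesrah → wikasesrah   [unconditioned shift]
  wikasesrah → wigasesrah   [intervocalic voicing]
  wigasesrah (rule 4 does not apply)
  wigasesrah → wigosesroh   [vowel merger]
  wigosesroh → wigosisroh   [vowel merger]
  giving Ulkai wigosisroh.

wigosisroh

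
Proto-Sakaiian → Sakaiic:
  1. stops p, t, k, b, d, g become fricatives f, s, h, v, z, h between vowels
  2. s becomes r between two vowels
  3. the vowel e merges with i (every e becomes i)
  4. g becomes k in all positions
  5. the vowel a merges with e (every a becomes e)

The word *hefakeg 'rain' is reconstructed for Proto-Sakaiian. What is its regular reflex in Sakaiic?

hifehik

Sakaiic: *hefakeg
  hefakeg → hefaheg   [intervocalic lenition]
  hefaheg (rule 2 does not apply)
  hefaheg → hifahig   [vowel merger]
  hifahig → hifahik   [unconditioned shift]
  hifahik → hifehik   [vowel merger]
  giving Sakaiic hifehik.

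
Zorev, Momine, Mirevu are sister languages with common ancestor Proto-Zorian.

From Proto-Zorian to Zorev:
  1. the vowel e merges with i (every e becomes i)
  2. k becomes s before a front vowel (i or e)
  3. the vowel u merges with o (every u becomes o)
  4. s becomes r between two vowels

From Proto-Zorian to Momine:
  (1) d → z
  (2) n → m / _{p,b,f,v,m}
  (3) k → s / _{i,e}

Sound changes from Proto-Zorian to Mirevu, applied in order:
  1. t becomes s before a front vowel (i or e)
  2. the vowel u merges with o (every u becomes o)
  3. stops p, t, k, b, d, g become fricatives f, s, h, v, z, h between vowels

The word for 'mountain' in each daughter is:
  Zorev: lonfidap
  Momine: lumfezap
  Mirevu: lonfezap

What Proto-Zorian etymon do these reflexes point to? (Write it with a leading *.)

Position 5: Zorev has i, Momine has e, Mirevu has e. Momine preserves e here (none of its changes turn any other segment into e), so the proto-segment is *e.
Position 3: Zorev has n, Momine has m, Mirevu has n. Zorev preserves n here (none of its changes turn any other segment into n), so the proto-segment is *n.
Position 2: Zorev has o, Momine has u, Mirevu has o. Momine preserves u here (none of its changes turn any other segment into u), so the proto-segment is *u.
Verify the candidate proto-form against each daughter:
Zorev: *lunfedap
  lunfedap → lunfidap   [vowel merger]
  lunfidap (rule 2 does not apply)
  lunfidap → lonfidap   [vowel merger]
  lonfidap (rule 4 does not apply)
  giving Zorev lonfidap.
Momine: *lunfedap > lunfezap > lumfezap  (by unconditioned shift, nasal place assimilation)
Mirevu: start from *lunfedap.
  rule 1: no change — lunfedap
  rule 2 (vowel merger): lunfedap → lonfedap
  rule 3 (intervocalic lenition): lonfedap → lonfezap
  ⇒ Mirevu lonfezap
No other proto-form is consistent with every reflex, so the reconstruction is *lunfedap.

*lunfedap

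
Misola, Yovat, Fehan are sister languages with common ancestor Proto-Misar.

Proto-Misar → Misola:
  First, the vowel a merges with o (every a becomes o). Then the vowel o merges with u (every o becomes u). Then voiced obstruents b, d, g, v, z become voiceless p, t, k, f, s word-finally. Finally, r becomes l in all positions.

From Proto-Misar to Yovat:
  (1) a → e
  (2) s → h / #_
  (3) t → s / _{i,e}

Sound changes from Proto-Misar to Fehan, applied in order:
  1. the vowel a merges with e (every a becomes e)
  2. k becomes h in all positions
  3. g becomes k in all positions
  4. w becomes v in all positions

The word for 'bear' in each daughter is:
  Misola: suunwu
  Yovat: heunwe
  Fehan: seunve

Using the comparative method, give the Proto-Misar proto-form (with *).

Position 6: Misola has u, Yovat has e, Fehan has e. Taking the neighbouring segments as reconstructed: Misola u could go back to *a or *o or *u; Yovat e could go back to *a or *e; Fehan e could go back to *a or *e — the one source consistent with every daughter is *a.
Position 1: Misola has s, Yovat has h, Fehan has s. Fehan preserves s here (none of its changes turn any other segment into s), so the proto-segment is *s.
Position 2: Misola has u, Yovat has e, Fehan has e. Taking the neighbouring segments as reconstructed: Misola u could go back to *a or *o or *u; Yovat e could go back to *a or *e; Fehan e could go back to *a or *e — the one source consistent with every daughter is *a.
This points to *saunwa. Verify forward in each daughter:
Misola: *saunwa > sounwo > suunwu  (by vowel merger, vowel merger)
Yovat: *saunwa > seunwe > heunwe  (by vowel merger, debuccalisation)
Fehan: *saunwa > seunwe > seunve  (by vowel merger, unconditioned shift)
*saunwa is the unique common source.

*saunwa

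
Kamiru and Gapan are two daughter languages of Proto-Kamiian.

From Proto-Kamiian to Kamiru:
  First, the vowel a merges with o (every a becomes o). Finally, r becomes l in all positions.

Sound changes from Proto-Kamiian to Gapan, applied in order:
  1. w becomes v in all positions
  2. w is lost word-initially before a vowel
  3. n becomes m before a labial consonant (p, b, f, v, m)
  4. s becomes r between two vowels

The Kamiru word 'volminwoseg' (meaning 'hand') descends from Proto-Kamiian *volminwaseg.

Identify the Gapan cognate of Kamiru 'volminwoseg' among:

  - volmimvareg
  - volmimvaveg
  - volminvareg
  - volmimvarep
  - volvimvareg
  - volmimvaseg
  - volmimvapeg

Gapan: start from *volminwaseg.
  rule 1 (unconditioned shift): volminwaseg → volminvaseg
  rule 2: no change — volminvaseg
  rule 3 (nasal place assimilation): volminvaseg → volmimvaseg
  rule 4 (rhotacism): volmimvaseg → volmimvareg
  ⇒ Gapan volmimvareg
The other candidates each miss or misapply at least one Gapan change.

volmimvareg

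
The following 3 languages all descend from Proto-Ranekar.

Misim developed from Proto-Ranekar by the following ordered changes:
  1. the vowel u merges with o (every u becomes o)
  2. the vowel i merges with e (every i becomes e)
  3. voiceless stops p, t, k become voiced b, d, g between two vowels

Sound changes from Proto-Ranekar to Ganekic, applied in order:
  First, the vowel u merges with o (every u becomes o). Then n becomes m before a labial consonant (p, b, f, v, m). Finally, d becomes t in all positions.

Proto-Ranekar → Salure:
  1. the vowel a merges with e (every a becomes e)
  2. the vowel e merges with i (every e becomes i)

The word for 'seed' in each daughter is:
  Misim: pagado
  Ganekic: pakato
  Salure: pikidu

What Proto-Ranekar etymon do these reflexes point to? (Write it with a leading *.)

Position 6: Misim has o, Ganekic has o, Salure has u. Salure preserves u here (none of its changes turn any other segment into u), so the proto-segment is *u.
Position 3: Misim has g, Ganekic has k, Salure has k. Ganekic preserves k here (none of its changes turn any other segment into k), so the proto-segment is *k.
Verify the candidate proto-form against each daughter:
Misim: start from *pakadu.
  rule 1 (vowel merger): pakadu → pakado
  rule 2: no change — pakado
  rule 3 (intervocalic voicing): pakado → pagado
  ⇒ Misim pagado
Ganekic: *pakadu
  pakadu → pakado   [vowel merger]
  pakado (rule 2 does not apply)
  pakado → pakato   [unconditioned shift]
  giving Ganekic pakato.
Salure: start from *pakadu.
  rule 1 (vowel merger): pakadu → pekedu
  rule 2 (vowel merger): pekedu → pikidu
  ⇒ Salure pikidu
*pakadu is the unique common source.

*pakadu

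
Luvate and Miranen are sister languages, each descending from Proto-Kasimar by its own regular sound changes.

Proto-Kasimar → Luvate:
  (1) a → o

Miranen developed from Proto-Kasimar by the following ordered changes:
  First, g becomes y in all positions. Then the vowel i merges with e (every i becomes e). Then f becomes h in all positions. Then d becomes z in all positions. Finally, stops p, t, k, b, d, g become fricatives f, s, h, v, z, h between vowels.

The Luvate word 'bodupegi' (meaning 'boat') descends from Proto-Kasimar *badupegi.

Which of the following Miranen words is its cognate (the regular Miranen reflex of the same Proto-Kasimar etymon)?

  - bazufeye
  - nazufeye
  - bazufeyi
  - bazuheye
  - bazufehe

bazufeye

Miranen: *badupegi > badupeyi > badupeye > bazupeye > bazufeye  (by unconditioned shift, vowel merger, unconditioned shift, intervocalic lenition)
The other candidates each miss or misapply at least one Miranen change.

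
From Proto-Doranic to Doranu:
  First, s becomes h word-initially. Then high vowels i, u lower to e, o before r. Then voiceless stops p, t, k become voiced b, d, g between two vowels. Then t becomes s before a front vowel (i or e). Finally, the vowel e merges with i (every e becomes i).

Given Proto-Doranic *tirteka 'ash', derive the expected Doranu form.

Doranu: *tirteka > terteka > tertega > sersega > sirsiga  (by pre-rhotic lowering, intervocalic voicing, palatalisation, vowel merger)

sirsiga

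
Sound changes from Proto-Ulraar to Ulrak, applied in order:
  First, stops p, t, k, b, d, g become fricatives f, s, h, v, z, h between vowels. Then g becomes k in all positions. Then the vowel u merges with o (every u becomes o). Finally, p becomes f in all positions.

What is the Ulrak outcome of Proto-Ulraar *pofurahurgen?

Ulrak: *pofurahurgen > pofurahurken > poforahorken > foforahorken  (by unconditioned shift, vowel merger, unconditioned shift)

foforahorken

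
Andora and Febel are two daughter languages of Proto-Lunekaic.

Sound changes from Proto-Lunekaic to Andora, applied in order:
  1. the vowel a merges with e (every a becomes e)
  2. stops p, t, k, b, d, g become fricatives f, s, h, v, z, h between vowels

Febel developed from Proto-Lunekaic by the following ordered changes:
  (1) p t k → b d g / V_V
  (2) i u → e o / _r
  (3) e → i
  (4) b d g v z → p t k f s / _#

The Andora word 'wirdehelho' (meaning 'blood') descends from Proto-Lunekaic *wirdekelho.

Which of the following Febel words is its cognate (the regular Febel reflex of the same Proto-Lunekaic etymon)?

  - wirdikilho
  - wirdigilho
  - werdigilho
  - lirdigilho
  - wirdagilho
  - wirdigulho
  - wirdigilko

wirdigilho

Febel: *wirdekelho > wirdegelho > werdegelho > wirdigilho  (by intervocalic voicing, pre-rhotic lowering, vowel merger)
Only 'wirdigilho' matches the regular Febel development of *wirdekelho.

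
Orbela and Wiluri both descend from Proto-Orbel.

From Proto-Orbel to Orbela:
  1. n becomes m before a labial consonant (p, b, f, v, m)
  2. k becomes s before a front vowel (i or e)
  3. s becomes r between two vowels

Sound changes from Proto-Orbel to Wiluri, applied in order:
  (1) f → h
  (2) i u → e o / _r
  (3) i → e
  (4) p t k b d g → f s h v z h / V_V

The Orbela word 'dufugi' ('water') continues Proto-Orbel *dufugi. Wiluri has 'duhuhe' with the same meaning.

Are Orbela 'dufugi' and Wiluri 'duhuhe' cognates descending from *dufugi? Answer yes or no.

Derive the expected Wiluri reflex of *dufugi:
Wiluri: *dufugi > duhugi > duhuge > duhuhe  (by unconditioned shift, vowel merger, intervocalic lenition)
Wiluri 'duhuhe' matches the regular reflex exactly, so the pair is cognate.

yes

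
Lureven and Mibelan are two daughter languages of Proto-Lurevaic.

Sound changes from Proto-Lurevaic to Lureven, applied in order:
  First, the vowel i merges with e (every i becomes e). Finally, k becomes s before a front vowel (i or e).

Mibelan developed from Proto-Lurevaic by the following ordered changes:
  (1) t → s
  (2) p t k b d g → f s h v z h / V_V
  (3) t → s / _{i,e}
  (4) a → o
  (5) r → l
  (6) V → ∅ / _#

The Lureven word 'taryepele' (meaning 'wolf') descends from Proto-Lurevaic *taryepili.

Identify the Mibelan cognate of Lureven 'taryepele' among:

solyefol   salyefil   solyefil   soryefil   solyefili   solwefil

Mibelan: *taryepili > saryepili > saryefili > soryefili > solyefili > solyefil  (by unconditioned shift, intervocalic lenition, vowel merger, unconditioned shift, apocope)

solyefil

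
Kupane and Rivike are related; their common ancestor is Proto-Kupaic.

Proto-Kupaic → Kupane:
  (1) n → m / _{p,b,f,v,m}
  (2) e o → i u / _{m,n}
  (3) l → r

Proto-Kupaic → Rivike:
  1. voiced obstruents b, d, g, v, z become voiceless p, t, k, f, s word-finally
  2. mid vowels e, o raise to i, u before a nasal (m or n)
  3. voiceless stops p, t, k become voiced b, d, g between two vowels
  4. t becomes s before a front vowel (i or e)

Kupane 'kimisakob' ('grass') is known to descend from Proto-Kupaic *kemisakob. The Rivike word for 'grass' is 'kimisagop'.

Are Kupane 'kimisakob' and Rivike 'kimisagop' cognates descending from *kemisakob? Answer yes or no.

yes

Derive the expected Rivike reflex of *kemisakob:
Rivike: *kemisakob > kemisakop > kimisakop > kimisagop  (by final devoicing, pre-nasal raising, intervocalic voicing)
Rivike 'kimisagop' matches the regular reflex exactly, so the pair is cognate.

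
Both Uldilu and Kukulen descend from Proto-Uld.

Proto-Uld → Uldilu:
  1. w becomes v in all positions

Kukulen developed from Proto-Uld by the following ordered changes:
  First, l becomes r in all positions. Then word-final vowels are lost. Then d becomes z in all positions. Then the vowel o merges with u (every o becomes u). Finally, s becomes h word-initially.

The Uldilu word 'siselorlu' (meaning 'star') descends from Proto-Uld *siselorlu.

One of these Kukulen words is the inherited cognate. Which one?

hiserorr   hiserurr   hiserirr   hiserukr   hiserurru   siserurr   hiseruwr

hiserurr

Kukulen: start from *siselorlu.
  rule 1 (unconditioned shift): siselorlu → siserorru
  rule 2 (apocope): siserorru → siserorr
  rule 3: no change — siserorr
  rule 4 (vowel merger): siserorr → siserurr
  rule 5 (debuccalisation): siserurr → hiserurr
  ⇒ Kukulen hiserurr
The other candidates each miss or misapply at least one Kukulen change.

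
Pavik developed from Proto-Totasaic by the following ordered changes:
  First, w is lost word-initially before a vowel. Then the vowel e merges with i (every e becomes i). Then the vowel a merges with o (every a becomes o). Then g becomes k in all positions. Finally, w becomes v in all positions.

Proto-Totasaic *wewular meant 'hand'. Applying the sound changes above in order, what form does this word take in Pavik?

ivulor

Pavik: start from *wewular.
  rule 1 (glide loss): wewular → ewular
  rule 2 (vowel merger): ewular → iwular
  rule 3 (vowel merger): iwular → iwulor
  rule 4: no change — iwulor
  rule 5 (unconditioned shift): iwulor → ivulor
  ⇒ Pavik ivulor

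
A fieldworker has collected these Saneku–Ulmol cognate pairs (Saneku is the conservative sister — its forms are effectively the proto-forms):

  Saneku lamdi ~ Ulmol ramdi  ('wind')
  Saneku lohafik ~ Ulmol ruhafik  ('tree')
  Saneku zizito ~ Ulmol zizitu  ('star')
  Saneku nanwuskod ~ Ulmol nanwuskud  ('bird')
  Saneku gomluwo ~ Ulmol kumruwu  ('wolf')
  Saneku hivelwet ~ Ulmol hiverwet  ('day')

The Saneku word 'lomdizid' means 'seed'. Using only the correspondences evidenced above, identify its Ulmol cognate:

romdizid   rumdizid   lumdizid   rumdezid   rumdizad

rumdizid

lohafik ~ ruhafik — Saneku l corresponds to Ulmol r word-initially before a back vowel.
gomluwo ~ kumruwu — Saneku o corresponds to Ulmol u after a consonant, before a nasal.
Applying these to Saneku 'lomdizid':
  lomdizid → romdizid   (l→r word-initially before a back vowel)
  romdizid → rumdizid   (o→u after a consonant, before a nasal)
So the Ulmol cognate is 'rumdizid'.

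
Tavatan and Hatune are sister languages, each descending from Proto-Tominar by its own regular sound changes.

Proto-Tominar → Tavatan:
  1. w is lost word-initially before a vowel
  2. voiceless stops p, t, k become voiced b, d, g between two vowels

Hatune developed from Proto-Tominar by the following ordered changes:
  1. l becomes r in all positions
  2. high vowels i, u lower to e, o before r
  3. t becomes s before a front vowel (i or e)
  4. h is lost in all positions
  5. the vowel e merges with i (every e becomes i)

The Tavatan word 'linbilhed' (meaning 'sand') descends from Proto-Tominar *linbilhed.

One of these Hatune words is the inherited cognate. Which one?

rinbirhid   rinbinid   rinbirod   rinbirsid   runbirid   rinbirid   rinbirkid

Hatune: *linbilhed
  linbilhed → rinbirhed   [unconditioned shift]
  rinbirhed → rinberhed   [pre-rhotic lowering]
  rinberhed (rule 3 does not apply)
  rinberhed → rinbered   [h-loss]
  rinbered → rinbirid   [vowel merger]
  giving Hatune rinbirid.
Among the options, 'rinbirid' alone shows every Hatune change applied in order.

rinbirid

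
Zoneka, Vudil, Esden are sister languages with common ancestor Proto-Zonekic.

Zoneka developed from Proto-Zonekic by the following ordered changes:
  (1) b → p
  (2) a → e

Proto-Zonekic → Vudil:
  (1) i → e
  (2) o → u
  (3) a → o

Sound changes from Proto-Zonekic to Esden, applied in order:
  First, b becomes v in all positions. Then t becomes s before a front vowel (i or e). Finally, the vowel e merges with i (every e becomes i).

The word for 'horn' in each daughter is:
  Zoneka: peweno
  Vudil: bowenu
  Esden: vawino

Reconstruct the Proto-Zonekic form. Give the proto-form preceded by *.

Position 1: Zoneka has p, Vudil has b, Esden has v. Vudil preserves b here (none of its changes turn any other segment into b), so the proto-segment is *b.
Position 4: Zoneka has e, Vudil has e, Esden has i. Taking the neighbouring segments as reconstructed: Zoneka e could go back to *a or *e; Vudil e could go back to *e or *i; Esden i could go back to *e or *i — the one source consistent with every daughter is *e.
This points to *baweno. Verify forward in each daughter:
Zoneka: *baweno
  baweno → paweno   [unconditioned shift]
  paweno → peweno   [vowel merger]
  giving Zoneka peweno.
Vudil: *baweno
  baweno (rule 1 does not apply)
  baweno → bawenu   [vowel merger]
  bawenu → bowenu   [vowel merger]
  giving Vudil bowenu.
Esden: start from *baweno.
  rule 1 (unconditioned shift): baweno → vaweno
  rule 2: no change — vaweno
  rule 3 (vowel merger): vaweno → vawino
  ⇒ Esden vawino
*baweno is the unique common source.

*baweno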